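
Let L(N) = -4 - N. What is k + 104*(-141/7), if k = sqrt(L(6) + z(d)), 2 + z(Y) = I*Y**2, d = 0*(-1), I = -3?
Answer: -14664/7 + 2*I*sqrt(3) ≈ -2094.9 + 3.4641*I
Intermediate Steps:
d = 0
z(Y) = -2 - 3*Y**2
k = 2*I*sqrt(3) (k = sqrt((-4 - 1*6) + (-2 - 3*0**2)) = sqrt((-4 - 6) + (-2 - 3*0)) = sqrt(-10 + (-2 + 0)) = sqrt(-10 - 2) = sqrt(-12) = 2*I*sqrt(3) ≈ 3.4641*I)
k + 104*(-141/7) = 2*I*sqrt(3) + 104*(-141/7) = 2*I*sqrt(3) - 14664/7 = -14664/7 + 2*I*sqrt(3)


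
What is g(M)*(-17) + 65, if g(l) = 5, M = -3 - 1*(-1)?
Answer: -20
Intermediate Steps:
M = -2 (M = -3 + 1 = -2)
g(M)*(-17) + 65 = 5*(-17) + 65 = -85 + 65 = -20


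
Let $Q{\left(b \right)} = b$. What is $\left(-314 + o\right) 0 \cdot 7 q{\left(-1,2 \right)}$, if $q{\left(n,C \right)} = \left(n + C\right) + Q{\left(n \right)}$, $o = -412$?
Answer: $0$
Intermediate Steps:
$q{\left(n,C \right)} = C + 2 n$ ($q{\left(n,C \right)} = \left(n + C\right) + n = \left(C + n\right) + n = C + 2 n$)
$\left(-314 + o\right) 0 \cdot 7 q{\left(-1,2 \right)} = \left(-314 - 412\right) 0 \cdot 7 \left(2 + 2 \left(-1\right)\right) = - 726 \cdot 0 \left(2 - 2\right) = - 726 \cdot 0 \cdot 0 = \left(-726\right) 0 = 0$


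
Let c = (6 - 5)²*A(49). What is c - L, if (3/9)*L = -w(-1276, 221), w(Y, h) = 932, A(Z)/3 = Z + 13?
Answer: 2982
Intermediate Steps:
A(Z) = 39 + 3*Z (A(Z) = 3*(Z + 13) = 3*(13 + Z) = 39 + 3*Z)
c = 186 (c = (6 - 5)²*(39 + 3*49) = 1²*(39 + 147) = 1*186 = 186)
L = -2796 (L = 3*(-1*932) = 3*(-932) = -2796)
c - L = 186 - 1*(-2796) = 186 + 2796 = 2982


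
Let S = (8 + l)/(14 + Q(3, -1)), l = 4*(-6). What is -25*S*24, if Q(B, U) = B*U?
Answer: 9600/11 ≈ 872.73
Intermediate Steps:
l = -24
S = -16/11 (S = (8 - 24)/(14 + 3*(-1)) = -16/(14 - 3) = -16/11 ≈ -1.4545)
-25*S*24 = -25*(-16/11)*24 = (400/11)*24 = 9600/11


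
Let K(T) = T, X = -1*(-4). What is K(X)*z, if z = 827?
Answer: 3308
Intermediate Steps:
X = 4
K(X)*z = 4*827 = 3308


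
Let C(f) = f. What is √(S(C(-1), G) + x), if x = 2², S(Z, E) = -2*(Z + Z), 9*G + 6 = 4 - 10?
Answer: 2*√2 ≈ 2.8284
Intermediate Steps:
G = -4/3 (G = -⅔ + (4 - 10)/9 = -⅔ + (⅑)*(-6) = -⅔ - ⅔ = -4/3 ≈ -1.3333)
S(Z, E) = -4*Z
x = 4
√(S(C(-1), G) + x) = √(-4*(-1) + 4) = √(4 + 4) = √8 = 2*√2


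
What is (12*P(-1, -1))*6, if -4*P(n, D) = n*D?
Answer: -18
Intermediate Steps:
P(n, D) = -D*n/4 (P(n, D) = -n*D/4 = -D*n/4)
(12*P(-1, -1))*6 = (12*(-¼*(-1)*(-1)))*6 = (12*(-¼))*6 = -3*6 = -18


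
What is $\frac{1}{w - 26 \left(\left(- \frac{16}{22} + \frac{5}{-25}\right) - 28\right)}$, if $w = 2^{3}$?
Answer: $\frac{55}{41806} \approx 0.0013156$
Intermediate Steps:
$w = 8$
$\frac{1}{w - 26 \left(\left(- \frac{16}{22} + \frac{5}{-25}\right) - 28\right)} = \frac{1}{8 - 26 \left(\left(- \frac{16}{22} + \frac{5}{-25}\right) - 28\right)} = \frac{1}{8 - 26 \left(\left(\left(-16\right) \frac{1}{22} + 5 \left(- \frac{1}{25}\right)\right) - 28\right)} = \frac{1}{8 - 26 \left(\left(- \frac{8}{11} - \frac{1}{5}\right) - 28\right)} = \frac{1}{8 - 26 \left(- \frac{51}{55} - 28\right)} = \frac{1}{8 - - \frac{41366}{55}} = \frac{1}{8 + \frac{41366}{55}} = \frac{1}{\frac{41806}{55}} = \frac{55}{41806}$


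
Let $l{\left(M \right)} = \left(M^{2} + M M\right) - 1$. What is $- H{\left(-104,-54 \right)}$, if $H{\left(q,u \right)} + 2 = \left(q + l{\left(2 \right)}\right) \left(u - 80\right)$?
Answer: $-12996$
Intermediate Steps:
$l{\left(M \right)} = -1 + 2 M^{2}$ ($l{\left(M \right)} = \left(M^{2} + M^{2}\right) - 1 = 2 M^{2} - 1 = -1 + 2 M^{2}$)
$H{\left(q,u \right)} = -2 + \left(-80 + u\right) \left(7 + q\right)$ ($H{\left(q,u \right)} = -2 + \left(q - \left(1 - 2 \cdot 2^{2}\right)\right) \left(u - 80\right) = -2 + \left(q + \left(-1 + 2 \cdot 4\right)\right) \left(-80 + u\right) = -2 + \left(q + \left(-1 + 8\right)\right) \left(-80 + u\right) = -2 + \left(q + 7\right) \left(-80 + u\right) = -2 + \left(7 + q\right) \left(-80 + u\right) = -2 + \left(-80 + u\right) \left(7 + q\right)$)
$- H{\left(-104,-54 \right)} = - (-562 - -8320 + 7 \left(-54\right) - -5616) = - (-562 + 8320 - 378 + 5616) = \left(-1\right) 12996 = -12996$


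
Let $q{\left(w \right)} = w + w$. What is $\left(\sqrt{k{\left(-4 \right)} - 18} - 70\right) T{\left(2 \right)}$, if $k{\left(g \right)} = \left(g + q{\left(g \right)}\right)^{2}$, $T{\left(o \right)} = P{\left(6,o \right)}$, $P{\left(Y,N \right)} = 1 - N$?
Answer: $70 - 3 \sqrt{14} \approx 58.775$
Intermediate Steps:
$q{\left(w \right)} = 2 w$
$T{\left(o \right)} = 1 - o$
$k{\left(g \right)} = 9 g^{2}$ ($k{\left(g \right)} = \left(g + 2 g\right)^{2} = \left(3 g\right)^{2} = 9 g^{2}$)
$\left(\sqrt{k{\left(-4 \right)} - 18} - 70\right) T{\left(2 \right)} = \left(\sqrt{9 \left(-4\right)^{2} - 18} - 70\right) \left(1 - 2\right) = \left(\sqrt{9 \cdot 16 - 18} - 70\right) \left(1 - 2\right) = \left(\sqrt{144 - 18} - 70\right) \left(-1\right) = \left(\sqrt{126} - 70\right) \left(-1\right) = \left(3 \sqrt{14} - 70\right) \left(-1\right) = \left(-70 + 3 \sqrt{14}\right) \left(-1\right) = 70 - 3 \sqrt{14}$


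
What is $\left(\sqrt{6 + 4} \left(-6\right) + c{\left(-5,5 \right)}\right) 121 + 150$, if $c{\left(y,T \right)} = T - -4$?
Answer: $1239 - 726 \sqrt{10} \approx -1056.8$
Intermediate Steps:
$c{\left(y,T \right)} = 4 + T$ ($c{\left(y,T \right)} = T + 4 = 4 + T$)
$\left(\sqrt{6 + 4} \left(-6\right) + c{\left(-5,5 \right)}\right) 121 + 150 = \left(\sqrt{6 + 4} \left(-6\right) + \left(4 + 5\right)\right) 121 + 150 = \left(\sqrt{10} \left(-6\right) + 9\right) 121 + 150 = \left(- 6 \sqrt{10} + 9\right) 121 + 150 = \left(9 - 6 \sqrt{10}\right) 121 + 150 = \left(1089 - 726 \sqrt{10}\right) + 150 = 1239 - 726 \sqrt{10}$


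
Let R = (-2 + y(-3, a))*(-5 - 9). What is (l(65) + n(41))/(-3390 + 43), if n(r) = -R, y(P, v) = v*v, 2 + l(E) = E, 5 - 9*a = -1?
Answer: -371/30123 ≈ -0.012316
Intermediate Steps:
a = ⅔ (a = 5/9 - ⅑*(-1) = 5/9 + ⅑ = ⅔ ≈ 0.66667)
l(E) = -2 + E
y(P, v) = v²
R = 196/9 (R = (-2 + (⅔)²)*(-5 - 9) = (-2 + 4/9)*(-14) = -14/9*(-14) = 196/9 ≈ 21.778)
n(r) = -196/9 (n(r) = -1*196/9 = -196/9)
(l(65) + n(41))/(-3390 + 43) = ((-2 + 65) - 196/9)/(-3390 + 43) = (63 - 196/9)/(-3347) = (371/9)*(-1/3347) = -371/30123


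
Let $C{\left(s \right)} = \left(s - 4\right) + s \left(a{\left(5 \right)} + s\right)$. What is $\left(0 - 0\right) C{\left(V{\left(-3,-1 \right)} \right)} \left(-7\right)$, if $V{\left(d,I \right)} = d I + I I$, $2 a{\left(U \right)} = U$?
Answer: $0$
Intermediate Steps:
$a{\left(U \right)} = \frac{U}{2}$
$V{\left(d,I \right)} = I^{2} + I d$ ($V{\left(d,I \right)} = I d + I^{2} = I^{2} + I d$)
$C{\left(s \right)} = -4 + s + s \left(\frac{5}{2} + s\right)$ ($C{\left(s \right)} = \left(s - 4\right) + s \left(\frac{1}{2} \cdot 5 + s\right) = \left(-4 + s\right) + s \left(\frac{5}{2} + s\right) = -4 + s + s \left(\frac{5}{2} + s\right)$)
$\left(0 - 0\right) C{\left(V{\left(-3,-1 \right)} \right)} \left(-7\right) = \left(0 - 0\right) \left(-4 + \left(- (-1 - 3)\right)^{2} + \frac{7 \left(- (-1 - 3)\right)}{2}\right) \left(-7\right) = \left(0 + 0\right) \left(-4 + \left(\left(-1\right) \left(-4\right)\right)^{2} + \frac{7 \left(\left(-1\right) \left(-4\right)\right)}{2}\right) \left(-7\right) = 0 \left(-4 + 4^{2} + \frac{7}{2} \cdot 4\right) \left(-7\right) = 0 \left(-4 + 16 + 14\right) \left(-7\right) = 0 \cdot 26 \left(-7\right) = 0 \left(-7\right) = 0$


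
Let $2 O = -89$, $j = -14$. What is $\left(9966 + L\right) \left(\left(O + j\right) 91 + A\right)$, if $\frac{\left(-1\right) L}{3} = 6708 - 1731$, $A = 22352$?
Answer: $- \frac{169093005}{2} \approx -8.4547 \cdot 10^{7}$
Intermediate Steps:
$O = - \frac{89}{2}$ ($O = \frac{1}{2} \left(-89\right) = - \frac{89}{2} \approx -44.5$)
$L = -14931$ ($L = - 3 \left(6708 - 1731\right) = \left(-3\right) 4977 = -14931$)
$\left(9966 + L\right) \left(\left(O + j\right) 91 + A\right) = \left(9966 - 14931\right) \left(\left(- \frac{89}{2} - 14\right) 91 + 22352\right) = - 4965 \left(\left(- \frac{117}{2}\right) 91 + 22352\right) = - 4965 \left(- \frac{10647}{2} + 22352\right) = \left(-4965\right) \frac{34057}{2} = - \frac{169093005}{2}$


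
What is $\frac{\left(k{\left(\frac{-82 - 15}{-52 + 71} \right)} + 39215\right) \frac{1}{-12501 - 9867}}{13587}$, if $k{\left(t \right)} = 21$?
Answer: $- \frac{9809}{75978504} \approx -0.0001291$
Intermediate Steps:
$\frac{\left(k{\left(\frac{-82 - 15}{-52 + 71} \right)} + 39215\right) \frac{1}{-12501 - 9867}}{13587} = \frac{\left(21 + 39215\right) \frac{1}{-12501 - 9867}}{13587} = \frac{39236}{-22368} \cdot \frac{1}{13587} = 39236 \left(- \frac{1}{22368}\right) \frac{1}{13587} = \left(- \frac{9809}{5592}\right) \frac{1}{13587} = - \frac{9809}{75978504}$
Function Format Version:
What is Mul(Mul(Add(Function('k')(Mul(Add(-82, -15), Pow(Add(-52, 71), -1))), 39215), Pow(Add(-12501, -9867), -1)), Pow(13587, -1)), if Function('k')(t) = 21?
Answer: Rational(-9809, 75978504) ≈ -0.00012910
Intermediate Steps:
Mul(Mul(Add(Function('k')(Mul(Add(-82, -15), Pow(Add(-52, 71), -1))), 39215), Pow(Add(-12501, -9867), -1)), Pow(13587, -1)) = Mul(Mul(Add(21, 39215), Pow(Add(-12501, -9867), -1)), Pow(13587, -1)) = Mul(Mul(39236, Pow(-22368, -1)), Rational(1, 13587)) = Mul(Mul(39236, Rational(-1, 22368)), Rational(1, 13587)) = Mul(Rational(-9809, 5592), Rational(1, 13587)) = Rational(-9809, 75978504)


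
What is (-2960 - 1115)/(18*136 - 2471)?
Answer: 4075/23 ≈ 177.17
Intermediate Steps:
(-2960 - 1115)/(18*136 - 2471) = -4075/(2448 - 2471) = -4075/(-23) = -4075*(-1/23) = 4075/23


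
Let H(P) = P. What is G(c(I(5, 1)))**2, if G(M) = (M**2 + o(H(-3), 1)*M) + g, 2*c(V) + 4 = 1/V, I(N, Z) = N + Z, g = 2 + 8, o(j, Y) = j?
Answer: 7823209/20736 ≈ 377.28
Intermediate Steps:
g = 10
c(V) = -2 + 1/(2*V) (c(V) = -2 + (1/V)/2 = -2 + 1/(2*V))
G(M) = 10 + M**2 - 3*M (G(M) = (M**2 - 3*M) + 10 = 10 + M**2 - 3*M)
G(c(I(5, 1)))**2 = (10 + (-2 + 1/(2*(5 + 1)))**2 - 3*(-2 + 1/(2*(5 + 1))))**2 = (10 + (-2 + (1/2)/6)**2 - 3*(-2 + (1/2)/6))**2 = (10 + (-2 + (1/2)*(1/6))**2 - 3*(-2 + (1/2)*(1/6)))**2 = (10 + (-2 + 1/12)**2 - 3*(-2 + 1/12))**2 = (10 + (-23/12)**2 - 3*(-23/12))**2 = (10 + 529/144 + 23/4)**2 = (2797/144)**2 = 7823209/20736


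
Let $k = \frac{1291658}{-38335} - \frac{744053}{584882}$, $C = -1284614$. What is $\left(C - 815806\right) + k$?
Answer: $- \frac{47095249087403511}{22421451470} \approx -2.1005 \cdot 10^{6}$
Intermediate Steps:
$k = - \frac{783990786111}{22421451470}$ ($k = 1291658 \left(- \frac{1}{38335}\right) - \frac{744053}{584882} = - \frac{1291658}{38335} - \frac{744053}{584882} = - \frac{783990786111}{22421451470} \approx -34.966$)
$\left(C - 815806\right) + k = \left(-1284614 - 815806\right) - \frac{783990786111}{22421451470} = -2100420 - \frac{783990786111}{22421451470} = - \frac{47095249087403511}{22421451470}$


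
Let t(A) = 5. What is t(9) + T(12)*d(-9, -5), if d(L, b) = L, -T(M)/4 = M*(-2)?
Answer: -859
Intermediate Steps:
T(M) = 8*M (T(M) = -4*M*(-2) = -(-8)*M = 8*M)
t(9) + T(12)*d(-9, -5) = 5 + (8*12)*(-9) = 5 + 96*(-9) = 5 - 864 = -859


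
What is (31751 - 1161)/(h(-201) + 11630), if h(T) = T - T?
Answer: 3059/1163 ≈ 2.6303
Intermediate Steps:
h(T) = 0
(31751 - 1161)/(h(-201) + 11630) = (31751 - 1161)/(0 + 11630) = 30590/11630 = 30590*(1/11630) = 3059/1163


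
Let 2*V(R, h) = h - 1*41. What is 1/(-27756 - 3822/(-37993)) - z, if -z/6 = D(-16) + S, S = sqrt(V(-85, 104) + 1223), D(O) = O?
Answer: -101234907049/1054529886 + 3*sqrt(5018) ≈ 116.51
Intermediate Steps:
V(R, h) = -41/2 + h/2 (V(R, h) = (h - 1*41)/2 = (h - 41)/2 = (-41 + h)/2 = -41/2 + h/2)
S = sqrt(5018)/2 (S = sqrt((-41/2 + (1/2)*104) + 1223) = sqrt((-41/2 + 52) + 1223) = sqrt(63/2 + 1223) = sqrt(2509/2) = sqrt(5018)/2 ≈ 35.419)
z = 96 - 3*sqrt(5018) (z = -6*(-16 + sqrt(5018)/2) = 96 - 3*sqrt(5018) ≈ -116.51)
1/(-27756 - 3822/(-37993)) - z = 1/(-27756 - 3822/(-37993)) - (96 - 3*sqrt(5018)) = 1/(-27756 - 3822*(-1/37993)) + (-96 + 3*sqrt(5018)) = 1/(-27756 + 3822/37993) + (-96 + 3*sqrt(5018)) = 1/(-1054529886/37993) + (-96 + 3*sqrt(5018)) = -37993/1054529886 + (-96 + 3*sqrt(5018)) = -101234907049/1054529886 + 3*sqrt(5018)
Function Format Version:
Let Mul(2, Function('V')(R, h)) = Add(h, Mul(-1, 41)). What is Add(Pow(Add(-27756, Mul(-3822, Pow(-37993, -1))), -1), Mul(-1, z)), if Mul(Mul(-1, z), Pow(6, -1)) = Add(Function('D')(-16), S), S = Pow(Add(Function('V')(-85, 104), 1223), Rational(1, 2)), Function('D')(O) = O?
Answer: Add(Rational(-101234907049, 1054529886), Mul(3, Pow(5018, Rational(1, 2)))) ≈ 116.51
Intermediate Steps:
Function('V')(R, h) = Add(Rational(-41, 2), Mul(Rational(1, 2), h)) (Function('V')(R, h) = Mul(Rational(1, 2), Add(h, Mul(-1, 41))) = Mul(Rational(1, 2), Add(h, -41)) = Mul(Rational(1, 2), Add(-41, h)) = Add(Rational(-41, 2), Mul(Rational(1, 2), h)))
S = Mul(Rational(1, 2), Pow(5018, Rational(1, 2))) (S = Pow(Add(Add(Rational(-41, 2), Mul(Rational(1, 2), 104)), 1223), Rational(1, 2)) = Pow(Add(Add(Rational(-41, 2), 52), 1223), Rational(1, 2)) = Pow(Add(Rational(63, 2), 1223), Rational(1, 2)) = Pow(Rational(2509, 2), Rational(1, 2)) = Mul(Rational(1, 2), Pow(5018, Rational(1, 2))) ≈ 35.419)
z = Add(96, Mul(-3, Pow(5018, Rational(1, 2)))) (z = Mul(-6, Add(-16, Mul(Rational(1, 2), Pow(5018, Rational(1, 2))))) = Add(96, Mul(-3, Pow(5018, Rational(1, 2)))) ≈ -116.51)
Add(Pow(Add(-27756, Mul(-3822, Pow(-37993, -1))), -1), Mul(-1, z)) = Add(Pow(Add(-27756, Mul(-3822, Pow(-37993, -1))), -1), Mul(-1, Add(96, Mul(-3, Pow(5018, Rational(1, 2)))))) = Add(Pow(Add(-27756, Mul(-3822, Rational(-1, 37993))), -1), Add(-96, Mul(3, Pow(5018, Rational(1, 2))))) = Add(Pow(Add(-27756, Rational(3822, 37993)), -1), Add(-96, Mul(3, Pow(5018, Rational(1, 2))))) = Add(Pow(Rational(-1054529886, 37993), -1), Add(-96, Mul(3, Pow(5018, Rational(1, 2))))) = Add(Rational(-37993, 1054529886), Add(-96, Mul(3, Pow(5018, Rational(1, 2))))) = Add(Rational(-101234907049, 1054529886), Mul(3, Pow(5018, Rational(1, 2))))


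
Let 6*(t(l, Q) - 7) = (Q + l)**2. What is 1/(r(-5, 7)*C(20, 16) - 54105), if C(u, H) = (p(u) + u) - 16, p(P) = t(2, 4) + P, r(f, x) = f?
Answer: -1/54290 ≈ -1.8420e-5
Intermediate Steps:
t(l, Q) = 7 + (Q + l)**2/6
p(P) = 13 + P (p(P) = (7 + (4 + 2)**2/6) + P = (7 + (1/6)*6**2) + P = (7 + (1/6)*36) + P = (7 + 6) + P = 13 + P)
C(u, H) = -3 + 2*u (C(u, H) = ((13 + u) + u) - 16 = (13 + 2*u) - 16 = -3 + 2*u)
1/(r(-5, 7)*C(20, 16) - 54105) = 1/(-5*(-3 + 2*20) - 54105) = 1/(-5*(-3 + 40) - 54105) = 1/(-5*37 - 54105) = 1/(-185 - 54105) = 1/(-54290) = -1/54290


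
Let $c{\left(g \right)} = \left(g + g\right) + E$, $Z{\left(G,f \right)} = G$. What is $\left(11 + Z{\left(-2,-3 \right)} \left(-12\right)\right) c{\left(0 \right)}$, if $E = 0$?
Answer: $0$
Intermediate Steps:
$c{\left(g \right)} = 2 g$ ($c{\left(g \right)} = \left(g + g\right) + 0 = 2 g + 0 = 2 g$)
$\left(11 + Z{\left(-2,-3 \right)} \left(-12\right)\right) c{\left(0 \right)} = \left(11 - -24\right) 2 \cdot 0 = \left(11 + 24\right) 0 = 35 \cdot 0 = 0$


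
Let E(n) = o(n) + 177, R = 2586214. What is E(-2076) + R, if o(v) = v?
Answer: 2584315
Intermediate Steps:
E(n) = 177 + n (E(n) = n + 177 = 177 + n)
E(-2076) + R = (177 - 2076) + 2586214 = -1899 + 2586214 = 2584315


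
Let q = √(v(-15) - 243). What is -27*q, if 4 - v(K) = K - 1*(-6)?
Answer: -27*I*√230 ≈ -409.48*I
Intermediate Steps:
v(K) = -2 - K (v(K) = 4 - (K - 1*(-6)) = 4 - (K + 6) = 4 - (6 + K) = 4 + (-6 - K) = -2 - K)
q = I*√230 (q = √((-2 - 1*(-15)) - 243) = √((-2 + 15) - 243) = √(13 - 243) = √(-230) = I*√230 ≈ 15.166*I)
-27*q = -27*I*√230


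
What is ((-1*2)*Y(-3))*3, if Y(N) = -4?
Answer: 24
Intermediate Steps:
((-1*2)*Y(-3))*3 = (-1*2*(-4))*3 = -2*(-4)*3 = 8*3 = 24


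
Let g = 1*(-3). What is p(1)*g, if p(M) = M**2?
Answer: -3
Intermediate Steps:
g = -3
p(1)*g = 1**2*(-3) = 1*(-3) = -3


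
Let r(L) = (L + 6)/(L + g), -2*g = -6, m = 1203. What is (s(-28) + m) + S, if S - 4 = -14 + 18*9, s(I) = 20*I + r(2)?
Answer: 3983/5 ≈ 796.60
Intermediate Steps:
g = 3 (g = -½*(-6) = 3)
r(L) = (6 + L)/(3 + L) (r(L) = (L + 6)/(L + 3) = (6 + L)/(3 + L))
s(I) = 8/5 + 20*I (s(I) = 20*I + (6 + 2)/(3 + 2) = 20*I + 8/5 = 8/5 + 20*I)
S = 152 (S = 4 + (-14 + 18*9) = 4 + (-14 + 162) = 4 + 148 = 152)
(s(-28) + m) + S = ((8/5 + 20*(-28)) + 1203) + 152 = ((8/5 - 560) + 1203) + 152 = (-2792/5 + 1203) + 152 = 3223/5 + 152 = 3983/5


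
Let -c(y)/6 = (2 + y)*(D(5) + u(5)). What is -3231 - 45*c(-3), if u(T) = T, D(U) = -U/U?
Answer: -4311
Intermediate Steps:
D(U) = -1 (D(U) = -1*1 = -1)
c(y) = -48 - 24*y (c(y) = -6*(2 + y)*(-1 + 5) = -6*(2 + y)*4 = -6*(8 + 4*y) = -48 - 24*y)
-3231 - 45*c(-3) = -3231 - 45*(-48 - 24*(-3)) = -3231 - 45*(-48 + 72) = -3231 - 45*24 = -3231 - 1080 = -4311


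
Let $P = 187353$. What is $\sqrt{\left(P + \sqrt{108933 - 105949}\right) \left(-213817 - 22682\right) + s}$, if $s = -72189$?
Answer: $\sqrt{-44308869336 - 472998 \sqrt{746}} \approx 2.1053 \cdot 10^{5} i$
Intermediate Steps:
$\sqrt{\left(P + \sqrt{108933 - 105949}\right) \left(-213817 - 22682\right) + s} = \sqrt{\left(187353 + \sqrt{108933 - 105949}\right) \left(-213817 - 22682\right) - 72189} = \sqrt{\left(187353 + \sqrt{2984}\right) \left(-236499\right) - 72189} = \sqrt{\left(187353 + 2 \sqrt{746}\right) \left(-236499\right) - 72189} = \sqrt{\left(-44308797147 - 472998 \sqrt{746}\right) - 72189} = \sqrt{-44308869336 - 472998 \sqrt{746}}$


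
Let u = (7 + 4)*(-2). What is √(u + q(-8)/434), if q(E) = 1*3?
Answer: I*√4142530/434 ≈ 4.6897*I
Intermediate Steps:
q(E) = 3
u = -22 (u = 11*(-2) = -22)
√(u + q(-8)/434) = √(-22 + 3/434) = √(-9545/434) = I*√4142530/434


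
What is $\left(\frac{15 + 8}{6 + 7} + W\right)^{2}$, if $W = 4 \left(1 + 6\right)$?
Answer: $\frac{149769}{169} \approx 886.21$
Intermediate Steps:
$W = 28$ ($W = 4 \cdot 7 = 28$)
$\left(\frac{15 + 8}{6 + 7} + W\right)^{2} = \left(\frac{15 + 8}{6 + 7} + 28\right)^{2} = \left(\frac{23}{13} + 28\right)^{2} = \left(\frac{387}{13}\right)^{2} = \frac{149769}{169}$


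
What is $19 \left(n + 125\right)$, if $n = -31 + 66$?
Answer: $3040$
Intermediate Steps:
$n = 35$
$19 \left(n + 125\right) = 19 \left(35 + 125\right) = 19 \cdot 160 = 3040$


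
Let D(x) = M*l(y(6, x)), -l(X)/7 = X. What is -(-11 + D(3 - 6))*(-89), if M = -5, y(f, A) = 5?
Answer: 14596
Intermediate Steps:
l(X) = -7*X
D(x) = 175 (D(x) = -(-35)*5 = -5*(-35) = 175)
-(-11 + D(3 - 6))*(-89) = -(-11 + 175)*(-89) = -164*(-89) = -1*(-14596) = 14596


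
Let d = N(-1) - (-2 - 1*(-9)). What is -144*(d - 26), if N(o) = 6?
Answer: 3888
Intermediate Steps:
d = -1 (d = 6 - (-2 - 1*(-9)) = 6 - (-2 + 9) = 6 - 1*7 = 6 - 7 = -1)
-144*(d - 26) = -144*(-1 - 26) = -144*(-27) = 3888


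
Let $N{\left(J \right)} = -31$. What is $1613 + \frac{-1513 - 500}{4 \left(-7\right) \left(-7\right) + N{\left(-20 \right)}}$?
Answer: $\frac{8004}{5} \approx 1600.8$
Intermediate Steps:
$1613 + \frac{-1513 - 500}{4 \left(-7\right) \left(-7\right) + N{\left(-20 \right)}} = 1613 + \frac{-1513 - 500}{4 \left(-7\right) \left(-7\right) - 31} = 1613 - \frac{2013}{\left(-28\right) \left(-7\right) - 31} = 1613 - \frac{2013}{196 - 31} = 1613 - \frac{2013}{165} = 1613 - \frac{61}{5} = \frac{8004}{5}$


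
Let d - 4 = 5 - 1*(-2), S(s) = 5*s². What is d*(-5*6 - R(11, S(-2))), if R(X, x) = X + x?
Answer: -671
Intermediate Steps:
d = 11 (d = 4 + (5 - 1*(-2)) = 4 + (5 + 2) = 4 + 7 = 11)
d*(-5*6 - R(11, S(-2))) = 11*(-5*6 - (11 + 5*(-2)²)) = 11*(-30 - (11 + 5*4)) = 11*(-30 - (11 + 20)) = 11*(-30 - 1*31) = 11*(-30 - 31) = 11*(-61) = -671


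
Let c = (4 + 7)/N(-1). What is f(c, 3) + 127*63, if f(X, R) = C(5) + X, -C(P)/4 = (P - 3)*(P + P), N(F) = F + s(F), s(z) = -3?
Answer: 31673/4 ≈ 7918.3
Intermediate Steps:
N(F) = -3 + F (N(F) = F - 3 = -3 + F)
c = -11/4 (c = (4 + 7)/(-3 - 1) = 11/(-4) = 11*(-¼) = -11/4 ≈ -2.7500)
C(P) = -8*P*(-3 + P) (C(P) = -4*(P - 3)*(P + P) = -4*(-3 + P)*2*P = -8*P*(-3 + P))
f(X, R) = -80 + X (f(X, R) = 8*5*(3 - 1*5) + X = 8*5*(3 - 5) + X = 8*5*(-2) + X = -80 + X)
f(c, 3) + 127*63 = (-80 - 11/4) + 127*63 = -331/4 + 8001 = 31673/4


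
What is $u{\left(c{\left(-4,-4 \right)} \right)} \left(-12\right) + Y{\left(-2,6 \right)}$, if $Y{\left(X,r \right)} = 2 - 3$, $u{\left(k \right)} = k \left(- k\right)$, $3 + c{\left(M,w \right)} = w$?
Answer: $587$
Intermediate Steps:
$c{\left(M,w \right)} = -3 + w$
$u{\left(k \right)} = - k^{2}$
$Y{\left(X,r \right)} = -1$
$u{\left(c{\left(-4,-4 \right)} \right)} \left(-12\right) + Y{\left(-2,6 \right)} = - \left(-3 - 4\right)^{2} \left(-12\right) - 1 = - \left(-7\right)^{2} \left(-12\right) - 1 = \left(-1\right) 49 \left(-12\right) - 1 = \left(-49\right) \left(-12\right) - 1 = 588 - 1 = 587$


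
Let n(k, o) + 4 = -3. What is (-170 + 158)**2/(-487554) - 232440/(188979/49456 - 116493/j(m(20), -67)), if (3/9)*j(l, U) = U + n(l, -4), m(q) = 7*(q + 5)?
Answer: -34562356355953704/78594126615469 ≈ -439.76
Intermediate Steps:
n(k, o) = -7 (n(k, o) = -4 - 3 = -7)
m(q) = 35 + 7*q (m(q) = 7*(5 + q) = 35 + 7*q)
j(l, U) = -21 + 3*U (j(l, U) = 3*(U - 7) = 3*(-7 + U) = -21 + 3*U)
(-170 + 158)**2/(-487554) - 232440/(188979/49456 - 116493/j(m(20), -67)) = (-170 + 158)**2/(-487554) - 232440/(188979/49456 - 116493/(-21 + 3*(-67))) = (-12)**2*(-1/487554) - 232440/(188979*(1/49456) - 116493/(-21 - 201)) = 144*(-1/487554) - 232440/(188979/49456 - 116493/(-222)) = -24/81259 - 232440/(188979/49456 - 116493*(-1/222)) = -24/81259 - 232440/(188979/49456 + 38831/74) = -24/81259 - 232440/967205191/1829872 = -24/81259 - 232440*1829872/967205191 = -24/81259 - 425335447680/967205191 = -34562356355953704/78594126615469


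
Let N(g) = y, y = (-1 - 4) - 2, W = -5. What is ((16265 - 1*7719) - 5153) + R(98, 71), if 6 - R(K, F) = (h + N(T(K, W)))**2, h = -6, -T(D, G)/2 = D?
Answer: 3230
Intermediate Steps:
T(D, G) = -2*D
y = -7 (y = -5 - 2 = -7)
N(g) = -7
R(K, F) = -163 (R(K, F) = 6 - (-6 - 7)**2 = 6 - 1*(-13)**2 = 6 - 1*169 = 6 - 169 = -163)
((16265 - 1*7719) - 5153) + R(98, 71) = ((16265 - 1*7719) - 5153) - 163 = ((16265 - 7719) - 5153) - 163 = (8546 - 5153) - 163 = 3393 - 163 = 3230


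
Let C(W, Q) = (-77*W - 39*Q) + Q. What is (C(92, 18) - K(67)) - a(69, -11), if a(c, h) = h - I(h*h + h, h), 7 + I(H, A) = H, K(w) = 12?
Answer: -7666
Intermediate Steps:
C(W, Q) = -77*W - 38*Q
I(H, A) = -7 + H
a(c, h) = 7 - h**2 (a(c, h) = h - (-7 + (h*h + h)) = h - (-7 + (h**2 + h)) = h - (-7 + (h + h**2)) = h - (-7 + h + h**2) = h + (7 - h - h**2) = 7 - h**2)
(C(92, 18) - K(67)) - a(69, -11) = ((-77*92 - 38*18) - 1*12) - (7 - 1*(-11)**2) = ((-7084 - 684) - 12) - (7 - 1*121) = (-7768 - 12) - (7 - 121) = -7780 - 1*(-114) = -7780 + 114 = -7666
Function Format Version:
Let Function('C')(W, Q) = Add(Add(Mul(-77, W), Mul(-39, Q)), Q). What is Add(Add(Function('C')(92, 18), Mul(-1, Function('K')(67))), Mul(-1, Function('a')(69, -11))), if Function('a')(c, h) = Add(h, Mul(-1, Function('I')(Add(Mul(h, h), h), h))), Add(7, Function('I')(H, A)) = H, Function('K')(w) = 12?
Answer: -7666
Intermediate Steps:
Function('C')(W, Q) = Add(Mul(-77, W), Mul(-38, Q))
Function('I')(H, A) = Add(-7, H)
Function('a')(c, h) = Add(7, Mul(-1, Pow(h, 2))) (Function('a')(c, h) = Add(h, Mul(-1, Add(-7, Add(Mul(h, h), h)))) = Add(h, Mul(-1, Add(-7, Add(Pow(h, 2), h)))) = Add(h, Mul(-1, Add(-7, Add(h, Pow(h, 2))))) = Add(h, Mul(-1, Add(-7, h, Pow(h, 2)))) = Add(h, Add(7, Mul(-1, h), Mul(-1, Pow(h, 2)))) = Add(7, Mul(-1, Pow(h, 2))))
Add(Add(Function('C')(92, 18), Mul(-1, Function('K')(67))), Mul(-1, Function('a')(69, -11))) = Add(Add(Add(Mul(-77, 92), Mul(-38, 18)), Mul(-1, 12)), Mul(-1, Add(7, Mul(-1, Pow(-11, 2))))) = Add(Add(Add(-7084, -684), -12), Mul(-1, Add(7, Mul(-1, 121)))) = Add(Add(-7768, -12), Mul(-1, Add(7, -121))) = Add(-7780, Mul(-1, -114)) = Add(-7780, 114) = -7666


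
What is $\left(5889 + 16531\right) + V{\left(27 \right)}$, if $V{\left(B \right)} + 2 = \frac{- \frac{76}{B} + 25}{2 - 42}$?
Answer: $\frac{24210841}{1080} \approx 22417.0$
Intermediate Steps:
$V{\left(B \right)} = - \frac{21}{8} + \frac{19}{10 B}$ ($V{\left(B \right)} = -2 + \frac{- \frac{76}{B} + 25}{2 - 42} = -2 + \frac{25 - \frac{76}{B}}{-40} = -2 + \left(25 - \frac{76}{B}\right) \left(- \frac{1}{40}\right) = -2 - \left(\frac{5}{8} - \frac{19}{10 B}\right) = - \frac{21}{8} + \frac{19}{10 B}$)
$\left(5889 + 16531\right) + V{\left(27 \right)} = \left(5889 + 16531\right) + \frac{76 - 2835}{40 \cdot 27} = 22420 + \frac{1}{40} \cdot \frac{1}{27} \left(76 - 2835\right) = 22420 + \frac{1}{40} \cdot \frac{1}{27} \left(-2759\right) = 22420 - \frac{2759}{1080} = \frac{24210841}{1080}$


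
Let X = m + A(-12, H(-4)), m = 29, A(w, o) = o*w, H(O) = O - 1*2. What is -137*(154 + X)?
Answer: -34935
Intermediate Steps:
H(O) = -2 + O (H(O) = O - 2 = -2 + O)
X = 101 (X = 29 + (-2 - 4)*(-12) = 29 - 6*(-12) = 29 + 72 = 101)
-137*(154 + X) = -137*(154 + 101) = -137*255 = -34935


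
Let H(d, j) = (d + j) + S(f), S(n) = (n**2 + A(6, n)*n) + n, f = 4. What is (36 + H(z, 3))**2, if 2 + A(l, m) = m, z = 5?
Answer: 5184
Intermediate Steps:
A(l, m) = -2 + m
S(n) = n + n**2 + n*(-2 + n) (S(n) = (n**2 + (-2 + n)*n) + n = (n**2 + n*(-2 + n)) + n = n + n**2 + n*(-2 + n))
H(d, j) = 28 + d + j (H(d, j) = (d + j) + 4*(-1 + 2*4) = (d + j) + 4*(-1 + 8) = (d + j) + 4*7 = (d + j) + 28 = 28 + d + j)
(36 + H(z, 3))**2 = (36 + (28 + 5 + 3))**2 = (36 + 36)**2 = 72**2 = 5184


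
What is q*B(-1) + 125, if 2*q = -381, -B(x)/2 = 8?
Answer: 3173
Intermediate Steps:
B(x) = -16 (B(x) = -2*8 = -16)
q = -381/2 (q = (1/2)*(-381) = -381/2 ≈ -190.50)
q*B(-1) + 125 = -381/2*(-16) + 125 = 3048 + 125 = 3173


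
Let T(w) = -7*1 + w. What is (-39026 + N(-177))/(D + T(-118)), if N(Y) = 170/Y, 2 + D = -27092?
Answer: 6907772/4817763 ≈ 1.4338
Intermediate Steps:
D = -27094 (D = -2 - 27092 = -27094)
T(w) = -7 + w
(-39026 + N(-177))/(D + T(-118)) = (-39026 + 170/(-177))/(-27094 + (-7 - 118)) = (-39026 + 170*(-1/177))/(-27094 - 125) = (-39026 - 170/177)/(-27219) = -6907772/177*(-1/27219) = 6907772/4817763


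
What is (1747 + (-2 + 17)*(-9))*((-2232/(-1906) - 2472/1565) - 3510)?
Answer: -8439756936312/1491445 ≈ -5.6588e+6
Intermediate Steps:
(1747 + (-2 + 17)*(-9))*((-2232/(-1906) - 2472/1565) - 3510) = (1747 + 15*(-9))*((-2232*(-1/1906) - 2472*1/1565) - 3510) = (1747 - 135)*((1116/953 - 2472/1565) - 3510) = 1612*(-609276/1491445 - 3510) = 1612*(-5235581226/1491445) = -8439756936312/1491445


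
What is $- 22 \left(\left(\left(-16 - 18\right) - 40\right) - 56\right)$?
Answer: $2860$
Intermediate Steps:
$- 22 \left(\left(\left(-16 - 18\right) - 40\right) - 56\right) = - 22 \left(\left(-34 - 40\right) - 56\right) = - 22 \left(-74 - 56\right) = \left(-22\right) \left(-130\right) = 2860$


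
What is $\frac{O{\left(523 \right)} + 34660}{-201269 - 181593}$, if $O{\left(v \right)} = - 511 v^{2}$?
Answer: $\frac{139738659}{382862} \approx 364.98$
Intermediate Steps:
$\frac{O{\left(523 \right)} + 34660}{-201269 - 181593} = \frac{- 511 \cdot 523^{2} + 34660}{-201269 - 181593} = \frac{\left(-511\right) 273529 + 34660}{-201269 - 181593} = \frac{-139773319 + 34660}{-382862} = \left(-139738659\right) \left(- \frac{1}{382862}\right) = \frac{139738659}{382862}$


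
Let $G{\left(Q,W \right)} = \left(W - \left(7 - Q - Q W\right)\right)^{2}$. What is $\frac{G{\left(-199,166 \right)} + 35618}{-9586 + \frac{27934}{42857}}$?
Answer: $- \frac{23441173876779}{205399634} \approx -1.1412 \cdot 10^{5}$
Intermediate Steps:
$G{\left(Q,W \right)} = \left(-7 + Q + W + Q W\right)^{2}$ ($G{\left(Q,W \right)} = \left(W - \left(7 - Q - Q W\right)\right)^{2} = \left(W + \left(-7 + Q + Q W\right)\right)^{2} = \left(-7 + Q + W + Q W\right)^{2}$)
$\frac{G{\left(-199,166 \right)} + 35618}{-9586 + \frac{27934}{42857}} = \frac{\left(-7 - 199 + 166 - 33034\right)^{2} + 35618}{-9586 + \frac{27934}{42857}} = \frac{\left(-7 - 199 + 166 - 33034\right)^{2} + 35618}{-9586 + 27934 \cdot \frac{1}{42857}} = \frac{\left(-33074\right)^{2} + 35618}{-9586 + \frac{27934}{42857}} = \frac{1093889476 + 35618}{- \frac{410799268}{42857}} = 1093925094 \left(- \frac{42857}{410799268}\right) = - \frac{23441173876779}{205399634}$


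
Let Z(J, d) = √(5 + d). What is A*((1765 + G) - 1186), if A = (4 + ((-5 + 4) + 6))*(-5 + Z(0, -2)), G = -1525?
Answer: 42570 - 8514*√3 ≈ 27823.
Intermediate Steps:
A = -45 + 9*√3 (A = (4 + ((-5 + 4) + 6))*(-5 + √(5 - 2)) = (4 + (-1 + 6))*(-5 + √3) = (4 + 5)*(-5 + √3) = 9*(-5 + √3) = -45 + 9*√3 ≈ -29.412)
A*((1765 + G) - 1186) = (-45 + 9*√3)*((1765 - 1525) - 1186) = (-45 + 9*√3)*(240 - 1186) = (-45 + 9*√3)*(-946) = 42570 - 8514*√3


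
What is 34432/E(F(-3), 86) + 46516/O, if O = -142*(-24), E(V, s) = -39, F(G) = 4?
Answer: -9627511/11076 ≈ -869.22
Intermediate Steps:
O = 3408
34432/E(F(-3), 86) + 46516/O = 34432/(-39) + 46516/3408 = 34432*(-1/39) + 46516*(1/3408) = -34432/39 + 11629/852 = -9627511/11076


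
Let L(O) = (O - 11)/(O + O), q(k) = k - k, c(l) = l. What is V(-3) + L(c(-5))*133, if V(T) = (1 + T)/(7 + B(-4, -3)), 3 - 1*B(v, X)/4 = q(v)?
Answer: 20206/95 ≈ 212.69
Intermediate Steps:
q(k) = 0
B(v, X) = 12 (B(v, X) = 12 - 4*0 = 12 + 0 = 12)
L(O) = (-11 + O)/(2*O) (L(O) = (-11 + O)/((2*O)) = (-11 + O)*(1/(2*O)) = (-11 + O)/(2*O))
V(T) = 1/19 + T/19 (V(T) = (1 + T)/(7 + 12) = (1 + T)/19 = (1 + T)*(1/19) = 1/19 + T/19)
V(-3) + L(c(-5))*133 = (1/19 + (1/19)*(-3)) + ((½)*(-11 - 5)/(-5))*133 = (1/19 - 3/19) + ((½)*(-⅕)*(-16))*133 = -2/19 + (8/5)*133 = -2/19 + 1064/5 = 20206/95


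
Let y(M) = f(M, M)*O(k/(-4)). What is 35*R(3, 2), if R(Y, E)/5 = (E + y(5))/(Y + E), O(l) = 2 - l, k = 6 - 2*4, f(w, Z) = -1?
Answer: 35/2 ≈ 17.500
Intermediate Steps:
k = -2 (k = 6 - 8 = -2)
y(M) = -3/2 (y(M) = -(2 - (-2)/(-4)) = -(2 - (-2)*(-1)/4) = -(2 - 1*1/2) = -(2 - 1/2) = -1*3/2 = -3/2)
R(Y, E) = 5*(-3/2 + E)/(E + Y) (R(Y, E) = 5*((E - 3/2)/(Y + E)) = 5*((-3/2 + E)/(E + Y)) = 5*(-3/2 + E)/(E + Y))
35*R(3, 2) = 35*((-15/2 + 5*2)/(2 + 3)) = 35*((-15/2 + 10)/5) = 35*((1/5)*(5/2)) = 35*(1/2) = 35/2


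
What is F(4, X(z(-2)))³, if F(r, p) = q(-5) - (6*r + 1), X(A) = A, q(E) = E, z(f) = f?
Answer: -27000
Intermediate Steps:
F(r, p) = -6 - 6*r (F(r, p) = -5 - (6*r + 1) = -5 - (1 + 6*r) = -5 + (-1 - 6*r) = -6 - 6*r)
F(4, X(z(-2)))³ = (-6 - 6*4)³ = (-6 - 24)³ = (-30)³ = -27000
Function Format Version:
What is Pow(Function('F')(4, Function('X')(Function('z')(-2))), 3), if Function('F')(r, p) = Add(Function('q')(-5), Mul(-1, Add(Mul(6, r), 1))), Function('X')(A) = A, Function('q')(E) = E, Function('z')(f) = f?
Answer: -27000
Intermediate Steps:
Function('F')(r, p) = Add(-6, Mul(-6, r)) (Function('F')(r, p) = Add(-5, Mul(-1, Add(Mul(6, r), 1))) = Add(-5, Mul(-1, Add(1, Mul(6, r)))) = Add(-5, Add(-1, Mul(-6, r))) = Add(-6, Mul(-6, r)))
Pow(Function('F')(4, Function('X')(Function('z')(-2))), 3) = Pow(Add(-6, Mul(-6, 4)), 3) = Pow(Add(-6, -24), 3) = Pow(-30, 3) = -27000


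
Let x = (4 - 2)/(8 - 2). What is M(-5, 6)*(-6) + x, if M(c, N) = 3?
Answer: -53/3 ≈ -17.667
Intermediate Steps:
x = 1/3 (x = 2/6 = 2*(1/6) = 1/3 ≈ 0.33333)
M(-5, 6)*(-6) + x = 3*(-6) + 1/3 = -18 + 1/3 = -53/3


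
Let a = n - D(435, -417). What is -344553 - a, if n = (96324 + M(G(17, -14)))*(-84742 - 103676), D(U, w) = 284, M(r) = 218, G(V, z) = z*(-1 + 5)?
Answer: 18189906287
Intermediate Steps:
G(V, z) = 4*z (G(V, z) = z*4 = 4*z)
n = -18190250556 (n = (96324 + 218)*(-84742 - 103676) = 96542*(-188418) = -18190250556)
a = -18190250840 (a = -18190250556 - 1*284 = -18190250556 - 284 = -18190250840)
-344553 - a = -344553 - 1*(-18190250840) = -344553 + 18190250840 = 18189906287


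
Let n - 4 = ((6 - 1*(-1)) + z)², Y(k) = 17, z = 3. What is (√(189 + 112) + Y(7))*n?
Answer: 1768 + 104*√301 ≈ 3572.3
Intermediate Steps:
n = 104 (n = 4 + ((6 - 1*(-1)) + 3)² = 4 + ((6 + 1) + 3)² = 4 + (7 + 3)² = 4 + 10² = 4 + 100 = 104)
(√(189 + 112) + Y(7))*n = (√(189 + 112) + 17)*104 = (√301 + 17)*104 = (17 + √301)*104 = 1768 + 104*√301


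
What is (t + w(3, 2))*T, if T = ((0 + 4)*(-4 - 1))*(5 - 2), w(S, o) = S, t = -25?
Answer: 1320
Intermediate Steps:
T = -60 (T = (4*(-5))*3 = -20*3 = -60)
(t + w(3, 2))*T = (-25 + 3)*(-60) = -22*(-60) = 1320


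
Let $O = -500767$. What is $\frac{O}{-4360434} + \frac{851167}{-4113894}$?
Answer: $- \frac{137612930815}{1494863605833} \approx -0.092057$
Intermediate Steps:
$\frac{O}{-4360434} + \frac{851167}{-4113894} = - \frac{500767}{-4360434} + \frac{851167}{-4113894} = \left(-500767\right) \left(- \frac{1}{4360434}\right) + 851167 \left(- \frac{1}{4113894}\right) = \frac{500767}{4360434} - \frac{851167}{4113894} = - \frac{137612930815}{1494863605833}$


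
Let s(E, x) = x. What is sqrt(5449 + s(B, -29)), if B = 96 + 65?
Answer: 2*sqrt(1355) ≈ 73.621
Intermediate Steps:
B = 161
sqrt(5449 + s(B, -29)) = sqrt(5449 - 29) = sqrt(5420) = 2*sqrt(1355)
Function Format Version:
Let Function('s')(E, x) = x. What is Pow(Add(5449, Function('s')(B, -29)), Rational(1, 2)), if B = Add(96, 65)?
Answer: Mul(2, Pow(1355, Rational(1, 2))) ≈ 73.621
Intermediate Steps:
B = 161
Pow(Add(5449, Function('s')(B, -29)), Rational(1, 2)) = Pow(Add(5449, -29), Rational(1, 2)) = Pow(5420, Rational(1, 2)) = Mul(2, Pow(1355, Rational(1, 2)))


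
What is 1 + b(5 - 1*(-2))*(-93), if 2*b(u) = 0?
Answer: 1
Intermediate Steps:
b(u) = 0 (b(u) = (½)*0 = 0)
1 + b(5 - 1*(-2))*(-93) = 1 + 0*(-93) = 1 + 0 = 1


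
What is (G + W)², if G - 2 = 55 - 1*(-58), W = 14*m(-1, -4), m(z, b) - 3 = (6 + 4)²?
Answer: 2424249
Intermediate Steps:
m(z, b) = 103 (m(z, b) = 3 + (6 + 4)² = 3 + 10² = 3 + 100 = 103)
W = 1442 (W = 14*103 = 1442)
G = 115 (G = 2 + (55 - 1*(-58)) = 2 + (55 + 58) = 2 + 113 = 115)
(G + W)² = (115 + 1442)² = 1557² = 2424249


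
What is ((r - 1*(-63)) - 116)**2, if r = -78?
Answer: 17161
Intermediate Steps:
((r - 1*(-63)) - 116)**2 = ((-78 - 1*(-63)) - 116)**2 = ((-78 + 63) - 116)**2 = (-15 - 116)**2 = (-131)**2 = 17161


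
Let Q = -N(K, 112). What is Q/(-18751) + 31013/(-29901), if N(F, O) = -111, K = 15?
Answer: -584843774/560673651 ≈ -1.0431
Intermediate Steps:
Q = 111 (Q = -1*(-111) = 111)
Q/(-18751) + 31013/(-29901) = 111/(-18751) + 31013/(-29901) = 111*(-1/18751) + 31013*(-1/29901) = -111/18751 - 31013/29901 = -584843774/560673651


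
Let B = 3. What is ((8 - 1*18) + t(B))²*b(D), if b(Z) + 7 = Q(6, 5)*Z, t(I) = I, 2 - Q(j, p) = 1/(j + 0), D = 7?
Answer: 1715/6 ≈ 285.83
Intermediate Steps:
Q(j, p) = 2 - 1/j (Q(j, p) = 2 - 1/(j + 0) = 2 - 1/j)
b(Z) = -7 + 11*Z/6 (b(Z) = -7 + (2 - 1/6)*Z = -7 + (2 - 1*⅙)*Z = -7 + (2 - ⅙)*Z = -7 + 11*Z/6)
((8 - 1*18) + t(B))²*b(D) = ((8 - 1*18) + 3)²*(-7 + (11/6)*7) = ((8 - 18) + 3)²*(-7 + 77/6) = (-10 + 3)²*(35/6) = (-7)²*(35/6) = 49*(35/6) = 1715/6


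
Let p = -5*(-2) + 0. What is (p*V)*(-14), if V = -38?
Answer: 5320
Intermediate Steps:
p = 10 (p = 10 + 0 = 10)
(p*V)*(-14) = (10*(-38))*(-14) = -380*(-14) = 5320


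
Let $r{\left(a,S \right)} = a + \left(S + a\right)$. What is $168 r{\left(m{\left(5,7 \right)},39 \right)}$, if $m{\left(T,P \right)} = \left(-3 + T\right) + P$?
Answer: $9576$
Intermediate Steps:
$m{\left(T,P \right)} = -3 + P + T$
$r{\left(a,S \right)} = S + 2 a$
$168 r{\left(m{\left(5,7 \right)},39 \right)} = 168 \left(39 + 2 \left(-3 + 7 + 5\right)\right) = 168 \left(39 + 2 \cdot 9\right) = 168 \left(39 + 18\right) = 168 \cdot 57 = 9576$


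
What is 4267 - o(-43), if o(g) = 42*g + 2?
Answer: 6071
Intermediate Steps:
o(g) = 2 + 42*g
4267 - o(-43) = 4267 - (2 + 42*(-43)) = 4267 - (2 - 1806) = 4267 - 1*(-1804) = 4267 + 1804 = 6071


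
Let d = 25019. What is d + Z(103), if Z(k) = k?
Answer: 25122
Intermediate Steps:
d + Z(103) = 25019 + 103 = 25122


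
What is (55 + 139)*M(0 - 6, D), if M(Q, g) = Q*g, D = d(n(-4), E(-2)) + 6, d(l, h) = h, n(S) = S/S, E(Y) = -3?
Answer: -3492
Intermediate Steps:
n(S) = 1
D = 3 (D = -3 + 6 = 3)
(55 + 139)*M(0 - 6, D) = (55 + 139)*((0 - 6)*3) = 194*(-6*3) = 194*(-18) = -3492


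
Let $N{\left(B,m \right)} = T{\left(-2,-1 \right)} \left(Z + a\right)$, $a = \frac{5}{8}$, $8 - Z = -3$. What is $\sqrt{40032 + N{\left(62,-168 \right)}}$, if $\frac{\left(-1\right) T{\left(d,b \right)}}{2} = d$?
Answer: $\frac{\sqrt{160314}}{2} \approx 200.2$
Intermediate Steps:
$T{\left(d,b \right)} = - 2 d$
$Z = 11$ ($Z = 8 - -3 = 8 + 3 = 11$)
$a = \frac{5}{8}$ ($a = 5 \cdot \frac{1}{8} = \frac{5}{8} \approx 0.625$)
$N{\left(B,m \right)} = \frac{93}{2}$ ($N{\left(B,m \right)} = \left(-2\right) \left(-2\right) \left(11 + \frac{5}{8}\right) = 4 \cdot \frac{93}{8} = \frac{93}{2}$)
$\sqrt{40032 + N{\left(62,-168 \right)}} = \sqrt{40032 + \frac{93}{2}} = \sqrt{\frac{80157}{2}} = \frac{\sqrt{160314}}{2}$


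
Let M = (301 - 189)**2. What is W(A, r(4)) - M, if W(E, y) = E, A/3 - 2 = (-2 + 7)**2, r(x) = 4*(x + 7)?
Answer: -12463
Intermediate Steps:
r(x) = 28 + 4*x (r(x) = 4*(7 + x) = 28 + 4*x)
A = 81 (A = 6 + 3*(-2 + 7)**2 = 6 + 3*5**2 = 6 + 3*25 = 6 + 75 = 81)
M = 12544 (M = 112**2 = 12544)
W(A, r(4)) - M = 81 - 1*12544 = 81 - 12544 = -12463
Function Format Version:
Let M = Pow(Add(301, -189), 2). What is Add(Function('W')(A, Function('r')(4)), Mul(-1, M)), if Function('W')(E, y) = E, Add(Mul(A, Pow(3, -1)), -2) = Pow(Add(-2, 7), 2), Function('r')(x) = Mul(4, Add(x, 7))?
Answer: -12463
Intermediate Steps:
Function('r')(x) = Add(28, Mul(4, x)) (Function('r')(x) = Mul(4, Add(7, x)) = Add(28, Mul(4, x)))
A = 81 (A = Add(6, Mul(3, Pow(Add(-2, 7), 2))) = Add(6, Mul(3, Pow(5, 2))) = Add(6, Mul(3, 25)) = Add(6, 75) = 81)
M = 12544 (M = Pow(112, 2) = 12544)
Add(Function('W')(A, Function('r')(4)), Mul(-1, M)) = Add(81, Mul(-1, 12544)) = Add(81, -12544) = -12463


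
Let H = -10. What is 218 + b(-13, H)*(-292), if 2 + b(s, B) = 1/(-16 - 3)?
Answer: 15530/19 ≈ 817.37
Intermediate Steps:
b(s, B) = -39/19 (b(s, B) = -2 + 1/(-16 - 3) = -2 + 1/(-19) = -2 - 1/19 = -39/19)
218 + b(-13, H)*(-292) = 218 - 39/19*(-292) = 218 + 11388/19 = 15530/19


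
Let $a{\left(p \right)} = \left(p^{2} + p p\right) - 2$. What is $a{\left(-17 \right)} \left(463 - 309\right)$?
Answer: $88704$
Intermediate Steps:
$a{\left(p \right)} = -2 + 2 p^{2}$ ($a{\left(p \right)} = \left(p^{2} + p^{2}\right) - 2 = 2 p^{2} - 2 = -2 + 2 p^{2}$)
$a{\left(-17 \right)} \left(463 - 309\right) = \left(-2 + 2 \left(-17\right)^{2}\right) \left(463 - 309\right) = \left(-2 + 2 \cdot 289\right) 154 = \left(-2 + 578\right) 154 = 576 \cdot 154 = 88704$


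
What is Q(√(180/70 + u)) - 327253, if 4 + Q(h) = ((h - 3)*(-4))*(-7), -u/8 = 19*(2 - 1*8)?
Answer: -327341 + 4*√44814 ≈ -3.2649e+5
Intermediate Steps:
u = 912 (u = -152*(2 - 1*8) = -152*(2 - 8) = -152*(-6) = -8*(-114) = 912)
Q(h) = -88 + 28*h (Q(h) = -4 + ((h - 3)*(-4))*(-7) = -4 + ((-3 + h)*(-4))*(-7) = -4 + (12 - 4*h)*(-7) = -4 + (-84 + 28*h) = -88 + 28*h)
Q(√(180/70 + u)) - 327253 = (-88 + 28*√(180/70 + 912)) - 327253 = (-88 + 28*√(180*(1/70) + 912)) - 327253 = (-88 + 28*√(18/7 + 912)) - 327253 = (-88 + 28*√(6402/7)) - 327253 = (-88 + 28*(√44814/7)) - 327253 = (-88 + 4*√44814) - 327253 = -327341 + 4*√44814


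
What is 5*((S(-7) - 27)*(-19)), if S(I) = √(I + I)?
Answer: 2565 - 95*I*√14 ≈ 2565.0 - 355.46*I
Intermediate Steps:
S(I) = √2*√I (S(I) = √(2*I) = √2*√I)
5*((S(-7) - 27)*(-19)) = 5*((√2*√(-7) - 27)*(-19)) = 5*((√2*(I*√7) - 27)*(-19)) = 5*((I*√14 - 27)*(-19)) = 5*((-27 + I*√14)*(-19)) = 5*(513 - 19*I*√14) = 2565 - 95*I*√14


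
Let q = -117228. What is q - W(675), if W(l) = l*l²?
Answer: -307664103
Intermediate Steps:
W(l) = l³
q - W(675) = -117228 - 1*675³ = -117228 - 1*307546875 = -117228 - 307546875 = -307664103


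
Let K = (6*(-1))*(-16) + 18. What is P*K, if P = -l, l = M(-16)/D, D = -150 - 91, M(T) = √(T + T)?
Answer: 456*I*√2/241 ≈ 2.6759*I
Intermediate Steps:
M(T) = √2*√T (M(T) = √(2*T) = √2*√T)
D = -241
l = -4*I*√2/241 (l = (√2*√(-16))/(-241) = (√2*(4*I))*(-1/241) = (4*I*√2)*(-1/241) = -4*I*√2/241 ≈ -0.023472*I)
P = 4*I*√2/241 (P = -(-4)*I*√2/241 = 4*I*√2/241 ≈ 0.023472*I)
K = 114 (K = -6*(-16) + 18 = 96 + 18 = 114)
P*K = (4*I*√2/241)*114 = 456*I*√2/241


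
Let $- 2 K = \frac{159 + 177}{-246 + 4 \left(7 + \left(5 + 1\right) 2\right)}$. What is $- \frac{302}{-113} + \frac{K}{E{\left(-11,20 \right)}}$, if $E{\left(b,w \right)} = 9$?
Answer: $\frac{80174}{28815} \approx 2.7824$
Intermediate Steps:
$K = \frac{84}{85}$ ($K = - \frac{\left(159 + 177\right) \frac{1}{-246 + 4 \left(7 + \left(5 + 1\right) 2\right)}}{2} = - \frac{336 \frac{1}{-246 + 4 \left(7 + 6 \cdot 2\right)}}{2} = - \frac{336 \frac{1}{-246 + 4 \left(7 + 12\right)}}{2} = - \frac{336 \frac{1}{-246 + 4 \cdot 19}}{2} = - \frac{336 \frac{1}{-246 + 76}}{2} = - \frac{336 \frac{1}{-170}}{2} = - \frac{336 \left(- \frac{1}{170}\right)}{2} = \left(- \frac{1}{2}\right) \left(- \frac{168}{85}\right) = \frac{84}{85} \approx 0.98824$)
$- \frac{302}{-113} + \frac{K}{E{\left(-11,20 \right)}} = - \frac{302}{-113} + \frac{84}{85 \cdot 9} = \left(-302\right) \left(- \frac{1}{113}\right) + \frac{84}{85} \cdot \frac{1}{9} = \frac{302}{113} + \frac{28}{255} = \frac{80174}{28815}$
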